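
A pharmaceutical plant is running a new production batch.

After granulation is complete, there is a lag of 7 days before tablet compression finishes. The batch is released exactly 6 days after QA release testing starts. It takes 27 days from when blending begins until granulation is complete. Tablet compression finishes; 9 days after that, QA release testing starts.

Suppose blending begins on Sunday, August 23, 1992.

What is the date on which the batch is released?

Blending begins: Aug 23, 1992.
Granulation is complete: Aug 23, 1992 + 27 days = Sep 19, 1992.
Tablet compression finishes: Sep 19, 1992 + 7 days = Sep 26, 1992.
QA release testing starts: Sep 26, 1992 + 9 days = Oct 5, 1992.
The batch is released: Oct 5, 1992 + 6 days = Oct 11, 1992.

Sunday, October 11, 1992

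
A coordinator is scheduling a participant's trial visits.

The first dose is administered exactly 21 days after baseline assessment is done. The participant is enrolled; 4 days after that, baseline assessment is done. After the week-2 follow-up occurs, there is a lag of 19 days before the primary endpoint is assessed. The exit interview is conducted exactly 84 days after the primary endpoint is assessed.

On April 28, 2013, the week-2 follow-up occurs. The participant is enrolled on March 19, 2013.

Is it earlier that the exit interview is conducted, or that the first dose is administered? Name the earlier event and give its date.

The first dose is administered — April 13, 2013

The week-2 follow-up occurs: Apr 28, 2013.
The primary endpoint is assessed: Apr 28, 2013 + 19 days = May 17, 2013.
The exit interview is conducted: May 17, 2013 + 84 days = Aug 9, 2013.
The participant is enrolled: Mar 19, 2013.
Baseline assessment is done: Mar 19, 2013 + 4 days = Mar 23, 2013.
The first dose is administered: Mar 23, 2013 + 21 days = Apr 13, 2013.
Comparing: the exit interview is conducted on Aug 9, 2013 vs the first dose is administered on Apr 13, 2013. Earlier: the first dose is administered.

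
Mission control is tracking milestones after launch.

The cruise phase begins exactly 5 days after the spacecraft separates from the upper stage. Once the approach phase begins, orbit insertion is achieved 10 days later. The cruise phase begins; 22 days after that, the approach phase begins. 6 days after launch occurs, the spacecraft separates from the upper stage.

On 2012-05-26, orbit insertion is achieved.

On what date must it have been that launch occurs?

Orbit insertion is achieved: May 26, 2012.
The approach phase begins: May 26, 2012 − 10 days = May 16, 2012.
The cruise phase begins: May 16, 2012 − 22 days = Apr 24, 2012.
The spacecraft separates from the upper stage: Apr 24, 2012 − 5 days = Apr 19, 2012.
Launch occurs: Apr 19, 2012 − 6 days = Apr 13, 2012.

2012-04-13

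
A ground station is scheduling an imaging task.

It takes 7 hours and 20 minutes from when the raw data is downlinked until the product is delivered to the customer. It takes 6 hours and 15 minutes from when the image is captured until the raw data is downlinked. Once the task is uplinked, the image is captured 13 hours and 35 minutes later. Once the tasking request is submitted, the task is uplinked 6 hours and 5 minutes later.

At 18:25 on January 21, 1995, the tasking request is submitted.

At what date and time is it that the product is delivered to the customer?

03:40 on January 23, 1995

The tasking request is submitted: 18:25 Jan 21, 1995.
The task is uplinked: 18:25 Jan 21, 1995 + 6h05m = 00:30 Jan 22, 1995.
The image is captured: 00:30 Jan 22, 1995 + 13h35m = 14:05 Jan 22, 1995.
The raw data is downlinked: 14:05 Jan 22, 1995 + 6h15m = 20:20 Jan 22, 1995.
The product is delivered to the customer: 20:20 Jan 22, 1995 + 7h20m = 03:40 Jan 23, 1995.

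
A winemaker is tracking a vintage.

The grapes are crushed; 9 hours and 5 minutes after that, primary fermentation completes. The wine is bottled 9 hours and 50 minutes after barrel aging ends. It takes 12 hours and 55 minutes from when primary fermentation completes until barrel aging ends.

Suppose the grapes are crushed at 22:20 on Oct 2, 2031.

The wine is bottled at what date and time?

06:10 on Oct 4, 2031

The grapes are crushed: 22:20 Oct 2, 2031.
Primary fermentation completes: 22:20 Oct 2, 2031 + 9h05m = 07:25 Oct 3, 2031.
Barrel aging ends: 07:25 Oct 3, 2031 + 12h55m = 20:20 Oct 3, 2031.
The wine is bottled: 20:20 Oct 3, 2031 + 9h50m = 06:10 Oct 4, 2031.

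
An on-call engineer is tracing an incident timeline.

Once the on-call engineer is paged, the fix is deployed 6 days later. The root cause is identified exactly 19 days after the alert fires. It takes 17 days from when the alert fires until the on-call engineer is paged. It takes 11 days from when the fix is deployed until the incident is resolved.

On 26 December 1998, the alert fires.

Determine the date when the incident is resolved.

29 January 1999

The alert fires: Dec 26, 1998.
The on-call engineer is paged: Dec 26, 1998 + 17 days = Jan 12, 1999.
The fix is deployed: Jan 12, 1999 + 6 days = Jan 18, 1999.
The incident is resolved: Jan 18, 1999 + 11 days = Jan 29, 1999.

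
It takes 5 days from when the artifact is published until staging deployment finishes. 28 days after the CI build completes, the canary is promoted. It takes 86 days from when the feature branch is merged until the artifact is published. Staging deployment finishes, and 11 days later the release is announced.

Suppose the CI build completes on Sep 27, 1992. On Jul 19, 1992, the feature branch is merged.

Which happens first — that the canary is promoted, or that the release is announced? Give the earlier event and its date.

The CI build completes: Sep 27, 1992.
The canary is promoted: Sep 27, 1992 + 28 days = Oct 25, 1992.
The feature branch is merged: Jul 19, 1992.
The artifact is published: Jul 19, 1992 + 86 days = Oct 13, 1992.
Staging deployment finishes: Oct 13, 1992 + 5 days = Oct 18, 1992.
The release is announced: Oct 18, 1992 + 11 days = Oct 29, 1992.
Comparing: the canary is promoted on Oct 25, 1992 vs the release is announced on Oct 29, 1992. Earlier: the canary is promoted.

The canary is promoted — Oct 25, 1992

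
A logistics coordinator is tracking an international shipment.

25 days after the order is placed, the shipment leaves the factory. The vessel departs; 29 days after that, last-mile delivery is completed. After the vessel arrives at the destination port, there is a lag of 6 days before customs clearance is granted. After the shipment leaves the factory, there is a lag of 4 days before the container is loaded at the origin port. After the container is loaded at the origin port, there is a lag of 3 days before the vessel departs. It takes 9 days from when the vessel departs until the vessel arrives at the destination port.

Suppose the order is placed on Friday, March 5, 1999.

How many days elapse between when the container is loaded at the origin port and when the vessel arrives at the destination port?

12 days

Causal path: the container is loaded at the origin port → the vessel departs → the vessel arrives at the destination port.
Total delay along the path: 3 + 9 = 12 days.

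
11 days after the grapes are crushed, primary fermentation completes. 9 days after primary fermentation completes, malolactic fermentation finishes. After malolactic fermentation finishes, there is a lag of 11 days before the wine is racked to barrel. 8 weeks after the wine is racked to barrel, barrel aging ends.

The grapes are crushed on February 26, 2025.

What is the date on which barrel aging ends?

The grapes are crushed: Feb 26, 2025.
Primary fermentation completes: Feb 26, 2025 + 11 days = Mar 9, 2025.
Malolactic fermentation finishes: Mar 9, 2025 + 9 days = Mar 18, 2025.
The wine is racked to barrel: Mar 18, 2025 + 11 days = Mar 29, 2025.
Barrel aging ends: Mar 29, 2025 + 8 weeks = May 24, 2025.

May 24, 2025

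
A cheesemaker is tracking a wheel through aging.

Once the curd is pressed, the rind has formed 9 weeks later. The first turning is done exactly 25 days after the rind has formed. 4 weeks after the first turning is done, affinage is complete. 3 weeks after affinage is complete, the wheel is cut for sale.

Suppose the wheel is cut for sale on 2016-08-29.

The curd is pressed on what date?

2016-04-14

The wheel is cut for sale: Aug 29, 2016.
Affinage is complete: Aug 29, 2016 − 3 weeks = Aug 8, 2016.
The first turning is done: Aug 8, 2016 − 4 weeks = Jul 11, 2016.
The rind has formed: Jul 11, 2016 − 25 days = Jun 16, 2016.
The curd is pressed: Jun 16, 2016 − 9 weeks = Apr 14, 2016.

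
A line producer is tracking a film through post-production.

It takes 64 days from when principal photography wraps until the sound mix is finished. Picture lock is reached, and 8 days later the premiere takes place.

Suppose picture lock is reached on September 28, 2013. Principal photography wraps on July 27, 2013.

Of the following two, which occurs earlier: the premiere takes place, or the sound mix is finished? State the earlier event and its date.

The sound mix is finished — September 29, 2013

Picture lock is reached: Sep 28, 2013.
The premiere takes place: Sep 28, 2013 + 8 days = Oct 6, 2013.
Principal photography wraps: Jul 27, 2013.
The sound mix is finished: Jul 27, 2013 + 64 days = Sep 29, 2013.
Comparing: the premiere takes place on Oct 6, 2013 vs the sound mix is finished on Sep 29, 2013. Earlier: the sound mix is finished.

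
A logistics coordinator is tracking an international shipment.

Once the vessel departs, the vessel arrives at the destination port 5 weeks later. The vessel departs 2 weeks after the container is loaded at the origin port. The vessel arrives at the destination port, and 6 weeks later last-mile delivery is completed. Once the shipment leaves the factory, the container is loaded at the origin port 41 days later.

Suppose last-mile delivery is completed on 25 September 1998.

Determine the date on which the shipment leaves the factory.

16 May 1998

Last-mile delivery is completed: Sep 25, 1998.
The vessel arrives at the destination port: Sep 25, 1998 − 6 weeks = Aug 14, 1998.
The vessel departs: Aug 14, 1998 − 5 weeks = Jul 10, 1998.
The container is loaded at the origin port: Jul 10, 1998 − 2 weeks = Jun 26, 1998.
The shipment leaves the factory: Jun 26, 1998 − 41 days = May 16, 1998.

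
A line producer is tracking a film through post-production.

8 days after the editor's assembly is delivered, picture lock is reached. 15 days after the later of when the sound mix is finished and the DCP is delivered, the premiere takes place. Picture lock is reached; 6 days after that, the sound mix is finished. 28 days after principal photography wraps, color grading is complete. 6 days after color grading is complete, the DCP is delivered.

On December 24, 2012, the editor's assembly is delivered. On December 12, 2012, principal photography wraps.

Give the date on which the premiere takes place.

January 30, 2013

The editor's assembly is delivered: Dec 24, 2012.
Picture lock is reached: Dec 24, 2012 + 8 days = Jan 1, 2013.
The sound mix is finished: Jan 1, 2013 + 6 days = Jan 7, 2013.
Principal photography wraps: Dec 12, 2012.
Color grading is complete: Dec 12, 2012 + 28 days = Jan 9, 2013.
The DCP is delivered: Jan 9, 2013 + 6 days = Jan 15, 2013.
Both prerequisites met — the sound mix is finished (Jan 7, 2013), the DCP is delivered (Jan 15, 2013); the later is Jan 15, 2013.
The premiere takes place: Jan 15, 2013 + 15 days = Jan 30, 2013.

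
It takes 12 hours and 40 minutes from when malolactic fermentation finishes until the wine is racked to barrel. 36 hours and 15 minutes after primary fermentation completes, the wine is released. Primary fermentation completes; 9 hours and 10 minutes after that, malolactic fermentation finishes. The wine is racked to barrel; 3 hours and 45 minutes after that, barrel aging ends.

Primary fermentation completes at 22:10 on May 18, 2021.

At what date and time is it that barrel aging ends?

Primary fermentation completes: 22:10 May 18, 2021.
Malolactic fermentation finishes: 22:10 May 18, 2021 + 9h10m = 07:20 May 19, 2021.
The wine is racked to barrel: 07:20 May 19, 2021 + 12h40m = 20:00 May 19, 2021.
Barrel aging ends: 20:00 May 19, 2021 + 3h45m = 23:45 May 19, 2021.

23:45 on May 19, 2021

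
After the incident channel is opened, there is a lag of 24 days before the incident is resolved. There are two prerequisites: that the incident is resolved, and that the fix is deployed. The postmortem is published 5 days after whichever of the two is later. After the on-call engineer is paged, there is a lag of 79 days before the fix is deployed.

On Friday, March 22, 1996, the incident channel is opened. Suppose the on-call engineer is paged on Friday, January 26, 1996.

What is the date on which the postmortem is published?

Saturday, April 20, 1996

The incident channel is opened: Mar 22, 1996.
The incident is resolved: Mar 22, 1996 + 24 days = Apr 15, 1996.
The on-call engineer is paged: Jan 26, 1996.
The fix is deployed: Jan 26, 1996 + 79 days = Apr 14, 1996.
Both prerequisites met — the incident is resolved (Apr 15, 1996), the fix is deployed (Apr 14, 1996); the later is Apr 15, 1996.
The postmortem is published: Apr 15, 1996 + 5 days = Apr 20, 1996.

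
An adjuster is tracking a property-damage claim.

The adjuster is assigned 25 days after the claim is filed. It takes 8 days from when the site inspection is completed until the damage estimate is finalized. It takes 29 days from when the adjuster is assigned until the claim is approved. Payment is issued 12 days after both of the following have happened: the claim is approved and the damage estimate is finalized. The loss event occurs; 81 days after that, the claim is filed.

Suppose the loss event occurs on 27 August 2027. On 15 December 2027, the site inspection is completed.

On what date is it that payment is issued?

21 January 2028

The loss event occurs: Aug 27, 2027.
The claim is filed: Aug 27, 2027 + 81 days = Nov 16, 2027.
The adjuster is assigned: Nov 16, 2027 + 25 days = Dec 11, 2027.
The claim is approved: Dec 11, 2027 + 29 days = Jan 9, 2028.
The site inspection is completed: Dec 15, 2027.
The damage estimate is finalized: Dec 15, 2027 + 8 days = Dec 23, 2027.
Both prerequisites met — the claim is approved (Jan 9, 2028), the damage estimate is finalized (Dec 23, 2027); the later is Jan 9, 2028.
Payment is issued: Jan 9, 2028 + 12 days = Jan 21, 2028.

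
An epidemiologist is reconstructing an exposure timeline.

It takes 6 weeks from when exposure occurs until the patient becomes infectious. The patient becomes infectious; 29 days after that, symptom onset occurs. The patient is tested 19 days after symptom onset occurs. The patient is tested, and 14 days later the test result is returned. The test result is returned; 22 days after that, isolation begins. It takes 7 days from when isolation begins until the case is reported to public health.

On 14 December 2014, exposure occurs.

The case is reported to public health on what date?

Exposure occurs: Dec 14, 2014.
The patient becomes infectious: Dec 14, 2014 + 6 weeks = Jan 25, 2015.
Symptom onset occurs: Jan 25, 2015 + 29 days = Feb 23, 2015.
The patient is tested: Feb 23, 2015 + 19 days = Mar 14, 2015.
The test result is returned: Mar 14, 2015 + 14 days = Mar 28, 2015.
Isolation begins: Mar 28, 2015 + 22 days = Apr 19, 2015.
The case is reported to public health: Apr 19, 2015 + 7 days = Apr 26, 2015.

26 April 2015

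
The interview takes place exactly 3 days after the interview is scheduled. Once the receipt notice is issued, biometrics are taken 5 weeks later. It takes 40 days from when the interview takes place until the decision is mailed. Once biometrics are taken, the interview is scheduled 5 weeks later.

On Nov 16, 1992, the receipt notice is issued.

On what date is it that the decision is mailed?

Mar 9, 1993

The receipt notice is issued: Nov 16, 1992.
Biometrics are taken: Nov 16, 1992 + 5 weeks = Dec 21, 1992.
The interview is scheduled: Dec 21, 1992 + 5 weeks = Jan 25, 1993.
The interview takes place: Jan 25, 1993 + 3 days = Jan 28, 1993.
The decision is mailed: Jan 28, 1993 + 40 days = Mar 9, 1993.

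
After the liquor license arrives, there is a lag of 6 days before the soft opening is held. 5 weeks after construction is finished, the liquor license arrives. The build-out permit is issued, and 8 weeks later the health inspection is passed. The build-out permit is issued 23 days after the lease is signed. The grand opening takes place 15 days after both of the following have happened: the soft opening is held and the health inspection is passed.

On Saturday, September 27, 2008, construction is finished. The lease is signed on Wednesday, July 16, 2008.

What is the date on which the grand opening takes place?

Saturday, November 22, 2008

Construction is finished: Sep 27, 2008.
The liquor license arrives: Sep 27, 2008 + 5 weeks = Nov 1, 2008.
The soft opening is held: Nov 1, 2008 + 6 days = Nov 7, 2008.
The lease is signed: Jul 16, 2008.
The build-out permit is issued: Jul 16, 2008 + 23 days = Aug 8, 2008.
The health inspection is passed: Aug 8, 2008 + 8 weeks = Oct 3, 2008.
Both prerequisites met — the soft opening is held (Nov 7, 2008), the health inspection is passed (Oct 3, 2008); the later is Nov 7, 2008.
The grand opening takes place: Nov 7, 2008 + 15 days = Nov 22, 2008.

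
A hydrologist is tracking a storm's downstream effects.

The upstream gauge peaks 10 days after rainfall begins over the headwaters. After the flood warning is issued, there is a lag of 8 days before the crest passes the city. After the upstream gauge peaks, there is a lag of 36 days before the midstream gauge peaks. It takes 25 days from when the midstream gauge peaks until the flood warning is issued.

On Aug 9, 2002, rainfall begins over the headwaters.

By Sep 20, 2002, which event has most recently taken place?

Rainfall begins over the headwaters: Aug 9, 2002.
The upstream gauge peaks: Aug 9, 2002 + 10 days = Aug 19, 2002.
The midstream gauge peaks: Aug 19, 2002 + 36 days = Sep 24, 2002.
The flood warning is issued: Sep 24, 2002 + 25 days = Oct 19, 2002.
The crest passes the city: Oct 19, 2002 + 8 days = Oct 27, 2002.
Sep 20, 2002 falls between when the upstream gauge peaks (Aug 19, 2002) and when the midstream gauge peaks (Sep 24, 2002).

The upstream gauge peaks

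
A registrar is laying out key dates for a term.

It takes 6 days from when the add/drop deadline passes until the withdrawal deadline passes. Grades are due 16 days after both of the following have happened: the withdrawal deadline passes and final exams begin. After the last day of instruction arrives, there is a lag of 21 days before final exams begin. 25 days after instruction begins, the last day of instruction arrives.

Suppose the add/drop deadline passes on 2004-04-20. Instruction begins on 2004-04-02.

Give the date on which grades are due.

2004-06-03

The add/drop deadline passes: Apr 20, 2004.
The withdrawal deadline passes: Apr 20, 2004 + 6 days = Apr 26, 2004.
Instruction begins: Apr 2, 2004.
The last day of instruction arrives: Apr 2, 2004 + 25 days = Apr 27, 2004.
Final exams begin: Apr 27, 2004 + 21 days = May 18, 2004.
Both prerequisites met — the withdrawal deadline passes (Apr 26, 2004), final exams begin (May 18, 2004); the later is May 18, 2004.
Grades are due: May 18, 2004 + 16 days = Jun 3, 2004.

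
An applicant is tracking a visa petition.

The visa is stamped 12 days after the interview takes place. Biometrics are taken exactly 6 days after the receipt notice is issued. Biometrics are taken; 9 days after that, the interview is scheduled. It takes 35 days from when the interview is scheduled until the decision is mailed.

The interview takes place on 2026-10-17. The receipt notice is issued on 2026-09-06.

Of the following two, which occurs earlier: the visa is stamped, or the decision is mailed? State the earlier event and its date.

The interview takes place: Oct 17, 2026.
The visa is stamped: Oct 17, 2026 + 12 days = Oct 29, 2026.
The receipt notice is issued: Sep 6, 2026.
Biometrics are taken: Sep 6, 2026 + 6 days = Sep 12, 2026.
The interview is scheduled: Sep 12, 2026 + 9 days = Sep 21, 2026.
The decision is mailed: Sep 21, 2026 + 35 days = Oct 26, 2026.
Comparing: the visa is stamped on Oct 29, 2026 vs the decision is mailed on Oct 26, 2026. Earlier: the decision is mailed.

The decision is mailed — 2026-10-26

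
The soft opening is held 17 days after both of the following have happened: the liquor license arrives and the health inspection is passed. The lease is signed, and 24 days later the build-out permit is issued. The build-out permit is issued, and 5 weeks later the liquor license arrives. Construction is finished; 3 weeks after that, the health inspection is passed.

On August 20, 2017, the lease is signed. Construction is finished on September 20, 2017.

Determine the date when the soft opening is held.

The lease is signed: Aug 20, 2017.
The build-out permit is issued: Aug 20, 2017 + 24 days = Sep 13, 2017.
The liquor license arrives: Sep 13, 2017 + 5 weeks = Oct 18, 2017.
Construction is finished: Sep 20, 2017.
The health inspection is passed: Sep 20, 2017 + 3 weeks = Oct 11, 2017.
Both prerequisites met — the liquor license arrives (Oct 18, 2017), the health inspection is passed (Oct 11, 2017); the later is Oct 18, 2017.
The soft opening is held: Oct 18, 2017 + 17 days = Nov 4, 2017.

November 4, 2017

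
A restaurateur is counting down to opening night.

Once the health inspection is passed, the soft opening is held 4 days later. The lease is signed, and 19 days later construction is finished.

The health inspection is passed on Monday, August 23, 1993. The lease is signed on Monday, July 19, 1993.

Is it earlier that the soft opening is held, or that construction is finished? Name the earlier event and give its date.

Construction is finished — Saturday, August 7, 1993

The health inspection is passed: Aug 23, 1993.
The soft opening is held: Aug 23, 1993 + 4 days = Aug 27, 1993.
The lease is signed: Jul 19, 1993.
Construction is finished: Jul 19, 1993 + 19 days = Aug 7, 1993.
Comparing: the soft opening is held on Aug 27, 1993 vs construction is finished on Aug 7, 1993. Earlier: construction is finished.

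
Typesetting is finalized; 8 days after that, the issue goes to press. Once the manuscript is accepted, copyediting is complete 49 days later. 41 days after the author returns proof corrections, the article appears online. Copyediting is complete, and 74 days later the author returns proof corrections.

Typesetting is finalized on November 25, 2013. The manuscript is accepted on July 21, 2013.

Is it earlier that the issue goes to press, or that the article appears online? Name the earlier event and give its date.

Typesetting is finalized: Nov 25, 2013.
The issue goes to press: Nov 25, 2013 + 8 days = Dec 3, 2013.
The manuscript is accepted: Jul 21, 2013.
Copyediting is complete: Jul 21, 2013 + 49 days = Sep 8, 2013.
The author returns proof corrections: Sep 8, 2013 + 74 days = Nov 21, 2013.
The article appears online: Nov 21, 2013 + 41 days = Jan 1, 2014.
Comparing: the issue goes to press on Dec 3, 2013 vs the article appears online on Jan 1, 2014. Earlier: the issue goes to press.

The issue goes to press — December 3, 2013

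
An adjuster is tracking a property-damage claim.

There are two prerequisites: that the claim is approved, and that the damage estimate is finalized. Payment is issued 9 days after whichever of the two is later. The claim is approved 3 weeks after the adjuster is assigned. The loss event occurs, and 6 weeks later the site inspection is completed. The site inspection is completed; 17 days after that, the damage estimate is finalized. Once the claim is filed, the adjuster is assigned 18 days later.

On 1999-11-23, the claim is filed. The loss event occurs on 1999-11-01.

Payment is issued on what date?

The claim is filed: Nov 23, 1999.
The adjuster is assigned: Nov 23, 1999 + 18 days = Dec 11, 1999.
The claim is approved: Dec 11, 1999 + 3 weeks = Jan 1, 2000.
The loss event occurs: Nov 1, 1999.
The site inspection is completed: Nov 1, 1999 + 6 weeks = Dec 13, 1999.
The damage estimate is finalized: Dec 13, 1999 + 17 days = Dec 30, 1999.
Both prerequisites met — the claim is approved (Jan 1, 2000), the damage estimate is finalized (Dec 30, 1999); the later is Jan 1, 2000.
Payment is issued: Jan 1, 2000 + 9 days = Jan 10, 2000.

2000-01-10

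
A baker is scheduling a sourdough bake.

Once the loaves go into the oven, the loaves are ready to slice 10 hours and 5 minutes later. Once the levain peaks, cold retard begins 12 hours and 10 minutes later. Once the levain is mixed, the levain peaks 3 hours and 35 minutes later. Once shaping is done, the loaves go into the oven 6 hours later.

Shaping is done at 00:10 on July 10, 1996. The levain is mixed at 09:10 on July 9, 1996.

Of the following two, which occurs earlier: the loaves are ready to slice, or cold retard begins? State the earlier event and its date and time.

Cold retard begins — 00:55 on July 10, 1996

Shaping is done: 00:10 Jul 10, 1996.
The loaves go into the oven: 00:10 Jul 10, 1996 + 6h = 06:10 Jul 10, 1996.
The loaves are ready to slice: 06:10 Jul 10, 1996 + 10h05m = 16:15 Jul 10, 1996.
The levain is mixed: 09:10 Jul 9, 1996.
The levain peaks: 09:10 Jul 9, 1996 + 3h35m = 12:45 Jul 9, 1996.
Cold retard begins: 12:45 Jul 9, 1996 + 12h10m = 00:55 Jul 10, 1996.
Comparing: the loaves are ready to slice at 16:15 Jul 10, 1996 vs cold retard begins at 00:55 Jul 10, 1996. Earlier: cold retard begins.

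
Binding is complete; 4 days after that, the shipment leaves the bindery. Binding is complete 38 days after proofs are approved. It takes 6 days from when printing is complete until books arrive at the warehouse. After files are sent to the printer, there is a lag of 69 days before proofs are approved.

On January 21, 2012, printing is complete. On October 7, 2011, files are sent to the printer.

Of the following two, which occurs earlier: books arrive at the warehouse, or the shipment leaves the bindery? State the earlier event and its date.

Printing is complete: Jan 21, 2012.
Books arrive at the warehouse: Jan 21, 2012 + 6 days = Jan 27, 2012.
Files are sent to the printer: Oct 7, 2011.
Proofs are approved: Oct 7, 2011 + 69 days = Dec 15, 2011.
Binding is complete: Dec 15, 2011 + 38 days = Jan 22, 2012.
The shipment leaves the bindery: Jan 22, 2012 + 4 days = Jan 26, 2012.
Comparing: books arrive at the warehouse on Jan 27, 2012 vs the shipment leaves the bindery on Jan 26, 2012. Earlier: the shipment leaves the bindery.

The shipment leaves the bindery — January 26, 2012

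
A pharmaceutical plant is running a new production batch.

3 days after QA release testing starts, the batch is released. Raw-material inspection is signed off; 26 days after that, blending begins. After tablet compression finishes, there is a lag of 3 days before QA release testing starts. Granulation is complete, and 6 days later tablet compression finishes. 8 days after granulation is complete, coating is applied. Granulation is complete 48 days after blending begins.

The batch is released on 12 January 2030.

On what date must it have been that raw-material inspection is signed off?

18 October 2029

The batch is released: Jan 12, 2030.
QA release testing starts: Jan 12, 2030 − 3 days = Jan 9, 2030.
Tablet compression finishes: Jan 9, 2030 − 3 days = Jan 6, 2030.
Granulation is complete: Jan 6, 2030 − 6 days = Dec 31, 2029.
Blending begins: Dec 31, 2029 − 48 days = Nov 13, 2029.
Raw-material inspection is signed off: Nov 13, 2029 − 26 days = Oct 18, 2029.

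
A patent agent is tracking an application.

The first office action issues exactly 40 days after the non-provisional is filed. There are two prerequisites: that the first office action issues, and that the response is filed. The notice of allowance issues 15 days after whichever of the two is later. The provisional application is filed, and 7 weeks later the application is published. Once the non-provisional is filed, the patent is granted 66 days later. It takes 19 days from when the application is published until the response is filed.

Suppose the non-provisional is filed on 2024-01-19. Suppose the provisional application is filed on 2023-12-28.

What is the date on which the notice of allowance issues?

2024-03-20

The non-provisional is filed: Jan 19, 2024.
The first office action issues: Jan 19, 2024 + 40 days = Feb 28, 2024.
The provisional application is filed: Dec 28, 2023.
The application is published: Dec 28, 2023 + 7 weeks = Feb 15, 2024.
The response is filed: Feb 15, 2024 + 19 days = Mar 5, 2024.
Both prerequisites met — the first office action issues (Feb 28, 2024), the response is filed (Mar 5, 2024); the later is Mar 5, 2024.
The notice of allowance issues: Mar 5, 2024 + 15 days = Mar 20, 2024.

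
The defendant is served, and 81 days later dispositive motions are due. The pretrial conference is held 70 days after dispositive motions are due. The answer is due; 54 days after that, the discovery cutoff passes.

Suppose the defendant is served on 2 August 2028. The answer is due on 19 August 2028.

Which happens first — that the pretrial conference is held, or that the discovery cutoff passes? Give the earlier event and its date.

The discovery cutoff passes — 12 October 2028

The defendant is served: Aug 2, 2028.
Dispositive motions are due: Aug 2, 2028 + 81 days = Oct 22, 2028.
The pretrial conference is held: Oct 22, 2028 + 70 days = Dec 31, 2028.
The answer is due: Aug 19, 2028.
The discovery cutoff passes: Aug 19, 2028 + 54 days = Oct 12, 2028.
Comparing: the pretrial conference is held on Dec 31, 2028 vs the discovery cutoff passes on Oct 12, 2028. Earlier: the discovery cutoff passes.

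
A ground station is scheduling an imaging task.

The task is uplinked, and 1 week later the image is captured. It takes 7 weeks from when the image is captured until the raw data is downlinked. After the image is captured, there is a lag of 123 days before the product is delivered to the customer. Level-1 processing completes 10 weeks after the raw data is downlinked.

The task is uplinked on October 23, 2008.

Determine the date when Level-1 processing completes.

February 26, 2009

The task is uplinked: Oct 23, 2008.
The image is captured: Oct 23, 2008 + 1 week = Oct 30, 2008.
The raw data is downlinked: Oct 30, 2008 + 7 weeks = Dec 18, 2008.
Level-1 processing completes: Dec 18, 2008 + 10 weeks = Feb 26, 2009.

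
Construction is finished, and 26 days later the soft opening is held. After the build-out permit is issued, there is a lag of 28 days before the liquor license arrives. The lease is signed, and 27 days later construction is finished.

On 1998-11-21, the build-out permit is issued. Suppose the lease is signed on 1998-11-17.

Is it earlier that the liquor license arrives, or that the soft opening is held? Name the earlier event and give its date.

The liquor license arrives — 1998-12-19

The build-out permit is issued: Nov 21, 1998.
The liquor license arrives: Nov 21, 1998 + 28 days = Dec 19, 1998.
The lease is signed: Nov 17, 1998.
Construction is finished: Nov 17, 1998 + 27 days = Dec 14, 1998.
The soft opening is held: Dec 14, 1998 + 26 days = Jan 9, 1999.
Comparing: the liquor license arrives on Dec 19, 1998 vs the soft opening is held on Jan 9, 1999. Earlier: the liquor license arrives.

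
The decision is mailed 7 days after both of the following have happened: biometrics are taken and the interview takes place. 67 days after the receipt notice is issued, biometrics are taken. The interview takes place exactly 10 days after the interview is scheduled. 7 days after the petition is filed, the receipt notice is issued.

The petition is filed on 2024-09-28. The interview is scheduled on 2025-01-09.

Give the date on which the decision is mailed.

2025-01-26

The petition is filed: Sep 28, 2024.
The receipt notice is issued: Sep 28, 2024 + 7 days = Oct 5, 2024.
Biometrics are taken: Oct 5, 2024 + 67 days = Dec 11, 2024.
The interview is scheduled: Jan 9, 2025.
The interview takes place: Jan 9, 2025 + 10 days = Jan 19, 2025.
Both prerequisites met — biometrics are taken (Dec 11, 2024), the interview takes place (Jan 19, 2025); the later is Jan 19, 2025.
The decision is mailed: Jan 19, 2025 + 7 days = Jan 26, 2025.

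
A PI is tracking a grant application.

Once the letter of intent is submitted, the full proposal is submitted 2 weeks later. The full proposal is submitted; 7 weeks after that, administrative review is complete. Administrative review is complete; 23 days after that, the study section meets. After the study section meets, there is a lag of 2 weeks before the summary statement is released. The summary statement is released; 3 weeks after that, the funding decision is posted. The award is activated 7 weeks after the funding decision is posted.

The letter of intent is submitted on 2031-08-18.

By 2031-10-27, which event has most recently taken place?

Administrative review is complete

The letter of intent is submitted: Aug 18, 2031.
The full proposal is submitted: Aug 18, 2031 + 2 weeks = Sep 1, 2031.
Administrative review is complete: Sep 1, 2031 + 7 weeks = Oct 20, 2031.
The study section meets: Oct 20, 2031 + 23 days = Nov 12, 2031.
The summary statement is released: Nov 12, 2031 + 2 weeks = Nov 26, 2031.
The funding decision is posted: Nov 26, 2031 + 3 weeks = Dec 17, 2031.
The award is activated: Dec 17, 2031 + 7 weeks = Feb 4, 2032.
Oct 27, 2031 falls between when administrative review is complete (Oct 20, 2031) and when the study section meets (Nov 12, 2031).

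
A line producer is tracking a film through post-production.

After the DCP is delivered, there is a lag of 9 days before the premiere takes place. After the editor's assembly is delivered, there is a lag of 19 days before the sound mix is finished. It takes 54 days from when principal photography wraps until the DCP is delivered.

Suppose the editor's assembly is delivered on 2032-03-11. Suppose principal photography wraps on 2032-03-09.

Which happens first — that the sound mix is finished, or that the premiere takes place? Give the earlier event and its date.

The editor's assembly is delivered: Mar 11, 2032.
The sound mix is finished: Mar 11, 2032 + 19 days = Mar 30, 2032.
Principal photography wraps: Mar 9, 2032.
The DCP is delivered: Mar 9, 2032 + 54 days = May 2, 2032.
The premiere takes place: May 2, 2032 + 9 days = May 11, 2032.
Comparing: the sound mix is finished on Mar 30, 2032 vs the premiere takes place on May 11, 2032. Earlier: the sound mix is finished.

The sound mix is finished — 2032-03-30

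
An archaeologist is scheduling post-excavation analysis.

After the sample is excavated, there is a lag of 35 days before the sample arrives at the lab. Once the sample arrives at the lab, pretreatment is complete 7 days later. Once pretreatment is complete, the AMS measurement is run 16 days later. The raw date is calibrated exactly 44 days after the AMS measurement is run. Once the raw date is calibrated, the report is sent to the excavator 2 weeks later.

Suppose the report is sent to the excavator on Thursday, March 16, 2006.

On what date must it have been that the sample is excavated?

The report is sent to the excavator: Mar 16, 2006.
The raw date is calibrated: Mar 16, 2006 − 2 weeks = Mar 2, 2006.
The AMS measurement is run: Mar 2, 2006 − 44 days = Jan 17, 2006.
Pretreatment is complete: Jan 17, 2006 − 16 days = Jan 1, 2006.
The sample arrives at the lab: Jan 1, 2006 − 7 days = Dec 25, 2005.
The sample is excavated: Dec 25, 2005 − 35 days = Nov 20, 2005.

Sunday, November 20, 2005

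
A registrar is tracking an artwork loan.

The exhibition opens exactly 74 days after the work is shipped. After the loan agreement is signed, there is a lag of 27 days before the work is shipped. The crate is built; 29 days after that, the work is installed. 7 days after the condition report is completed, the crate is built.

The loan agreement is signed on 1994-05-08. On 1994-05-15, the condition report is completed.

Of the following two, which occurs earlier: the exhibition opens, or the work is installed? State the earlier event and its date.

The loan agreement is signed: May 8, 1994.
The work is shipped: May 8, 1994 + 27 days = Jun 4, 1994.
The exhibition opens: Jun 4, 1994 + 74 days = Aug 17, 1994.
The condition report is completed: May 15, 1994.
The crate is built: May 15, 1994 + 7 days = May 22, 1994.
The work is installed: May 22, 1994 + 29 days = Jun 20, 1994.
Comparing: the exhibition opens on Aug 17, 1994 vs the work is installed on Jun 20, 1994. Earlier: the work is installed.

The work is installed — 1994-06-20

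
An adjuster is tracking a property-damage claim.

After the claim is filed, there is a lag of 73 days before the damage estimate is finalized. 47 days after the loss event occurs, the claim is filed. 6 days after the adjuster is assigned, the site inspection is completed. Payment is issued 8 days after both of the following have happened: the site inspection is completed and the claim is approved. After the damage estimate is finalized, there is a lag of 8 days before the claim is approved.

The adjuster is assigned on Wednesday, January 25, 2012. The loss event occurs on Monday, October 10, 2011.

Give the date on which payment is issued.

The adjuster is assigned: Jan 25, 2012.
The site inspection is completed: Jan 25, 2012 + 6 days = Jan 31, 2012.
The loss event occurs: Oct 10, 2011.
The claim is filed: Oct 10, 2011 + 47 days = Nov 26, 2011.
The damage estimate is finalized: Nov 26, 2011 + 73 days = Feb 7, 2012.
The claim is approved: Feb 7, 2012 + 8 days = Feb 15, 2012.
Both prerequisites met — the site inspection is completed (Jan 31, 2012), the claim is approved (Feb 15, 2012); the later is Feb 15, 2012.
Payment is issued: Feb 15, 2012 + 8 days = Feb 23, 2012.

Thursday, February 23, 2012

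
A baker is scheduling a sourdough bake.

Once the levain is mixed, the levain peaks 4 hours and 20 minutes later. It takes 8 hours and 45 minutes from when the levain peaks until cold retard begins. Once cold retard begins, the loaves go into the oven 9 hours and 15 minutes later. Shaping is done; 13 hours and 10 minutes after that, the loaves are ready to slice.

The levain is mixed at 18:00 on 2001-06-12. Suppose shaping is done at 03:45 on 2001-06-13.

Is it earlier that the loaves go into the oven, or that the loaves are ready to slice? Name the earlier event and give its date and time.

The levain is mixed: 18:00 Jun 12, 2001.
The levain peaks: 18:00 Jun 12, 2001 + 4h20m = 22:20 Jun 12, 2001.
Cold retard begins: 22:20 Jun 12, 2001 + 8h45m = 07:05 Jun 13, 2001.
The loaves go into the oven: 07:05 Jun 13, 2001 + 9h15m = 16:20 Jun 13, 2001.
Shaping is done: 03:45 Jun 13, 2001.
The loaves are ready to slice: 03:45 Jun 13, 2001 + 13h10m = 16:55 Jun 13, 2001.
Comparing: the loaves go into the oven at 16:20 Jun 13, 2001 vs the loaves are ready to slice at 16:55 Jun 13, 2001. Earlier: the loaves go into the oven.

The loaves go into the oven — 16:20 on 2001-06-13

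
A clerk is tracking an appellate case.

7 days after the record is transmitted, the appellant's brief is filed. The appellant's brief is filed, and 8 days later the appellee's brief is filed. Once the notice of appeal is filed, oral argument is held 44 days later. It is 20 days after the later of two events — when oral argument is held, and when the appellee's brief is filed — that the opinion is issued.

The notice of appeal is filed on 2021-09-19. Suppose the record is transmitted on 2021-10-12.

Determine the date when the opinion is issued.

2021-11-22

The notice of appeal is filed: Sep 19, 2021.
Oral argument is held: Sep 19, 2021 + 44 days = Nov 2, 2021.
The record is transmitted: Oct 12, 2021.
The appellant's brief is filed: Oct 12, 2021 + 7 days = Oct 19, 2021.
The appellee's brief is filed: Oct 19, 2021 + 8 days = Oct 27, 2021.
Both prerequisites met — oral argument is held (Nov 2, 2021), the appellee's brief is filed (Oct 27, 2021); the later is Nov 2, 2021.
The opinion is issued: Nov 2, 2021 + 20 days = Nov 22, 2021.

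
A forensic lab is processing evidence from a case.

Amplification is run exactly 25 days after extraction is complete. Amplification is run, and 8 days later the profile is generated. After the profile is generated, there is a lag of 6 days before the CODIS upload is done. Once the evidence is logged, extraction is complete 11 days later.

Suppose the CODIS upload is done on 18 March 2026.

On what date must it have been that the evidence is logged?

The CODIS upload is done: Mar 18, 2026.
The profile is generated: Mar 18, 2026 − 6 days = Mar 12, 2026.
Amplification is run: Mar 12, 2026 − 8 days = Mar 4, 2026.
Extraction is complete: Mar 4, 2026 − 25 days = Feb 7, 2026.
The evidence is logged: Feb 7, 2026 − 11 days = Jan 27, 2026.

27 January 2026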